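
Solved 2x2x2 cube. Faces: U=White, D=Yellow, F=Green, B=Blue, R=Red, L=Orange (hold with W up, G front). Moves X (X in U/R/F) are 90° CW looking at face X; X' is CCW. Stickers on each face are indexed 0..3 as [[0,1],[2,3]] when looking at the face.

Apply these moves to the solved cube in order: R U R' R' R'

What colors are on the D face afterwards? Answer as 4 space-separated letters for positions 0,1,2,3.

Answer: Y W Y O

Derivation:
After move 1 (R): R=RRRR U=WGWG F=GYGY D=YBYB B=WBWB
After move 2 (U): U=WWGG F=RRGY R=WBRR B=OOWB L=GYOO
After move 3 (R'): R=BRWR U=WWGO F=RWGG D=YRYY B=BOBB
After move 4 (R'): R=RRBW U=WBGB F=RWGO D=YWYG B=YORB
After move 5 (R'): R=RWRB U=WRGY F=RBGB D=YWYO B=GOWB
Query: D face = YWYO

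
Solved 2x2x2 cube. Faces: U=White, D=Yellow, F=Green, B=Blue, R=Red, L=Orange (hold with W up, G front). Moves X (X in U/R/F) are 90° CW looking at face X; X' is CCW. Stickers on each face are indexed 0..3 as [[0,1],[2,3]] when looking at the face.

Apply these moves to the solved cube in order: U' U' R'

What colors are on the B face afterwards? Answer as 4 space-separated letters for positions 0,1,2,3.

Answer: Y G Y B

Derivation:
After move 1 (U'): U=WWWW F=OOGG R=GGRR B=RRBB L=BBOO
After move 2 (U'): U=WWWW F=BBGG R=OORR B=GGBB L=RROO
After move 3 (R'): R=OROR U=WBWG F=BWGW D=YBYG B=YGYB
Query: B face = YGYB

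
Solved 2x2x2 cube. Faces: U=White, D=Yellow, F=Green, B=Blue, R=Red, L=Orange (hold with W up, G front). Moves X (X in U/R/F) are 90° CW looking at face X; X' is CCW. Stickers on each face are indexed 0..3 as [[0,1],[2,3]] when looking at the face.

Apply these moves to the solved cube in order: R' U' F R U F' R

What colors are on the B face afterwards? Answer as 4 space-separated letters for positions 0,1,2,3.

Answer: R Y B B

Derivation:
After move 1 (R'): R=RRRR U=WBWB F=GWGW D=YGYG B=YBYB
After move 2 (U'): U=BBWW F=OOGW R=GWRR B=RRYB L=YBOO
After move 3 (F): F=GOWO U=BBOB R=WWWR D=RGYG L=YYOG
After move 4 (R): R=WWRW U=BOOO F=GGWG D=RYYR B=BRBB
After move 5 (U): U=OBOO F=WWWG R=BRRW B=YYBB L=GGOG
After move 6 (F'): F=WGWW U=OBBR R=YRRW D=GGYR L=GOOO
After move 7 (R): R=RYWR U=OGBW F=WGWR D=GBYY B=RYBB
Query: B face = RYBB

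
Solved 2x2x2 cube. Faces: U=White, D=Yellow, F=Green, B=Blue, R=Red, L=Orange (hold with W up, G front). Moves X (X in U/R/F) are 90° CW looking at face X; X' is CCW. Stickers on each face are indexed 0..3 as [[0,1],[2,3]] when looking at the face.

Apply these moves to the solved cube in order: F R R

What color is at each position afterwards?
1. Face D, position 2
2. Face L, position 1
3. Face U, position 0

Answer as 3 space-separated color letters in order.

After move 1 (F): F=GGGG U=WWOO R=WRWR D=RRYY L=OYOY
After move 2 (R): R=WWRR U=WGOG F=GRGY D=RBYB B=OBWB
After move 3 (R): R=RWRW U=WROY F=GBGB D=RWYO B=GBGB
Query 1: D[2] = Y
Query 2: L[1] = Y
Query 3: U[0] = W

Answer: Y Y W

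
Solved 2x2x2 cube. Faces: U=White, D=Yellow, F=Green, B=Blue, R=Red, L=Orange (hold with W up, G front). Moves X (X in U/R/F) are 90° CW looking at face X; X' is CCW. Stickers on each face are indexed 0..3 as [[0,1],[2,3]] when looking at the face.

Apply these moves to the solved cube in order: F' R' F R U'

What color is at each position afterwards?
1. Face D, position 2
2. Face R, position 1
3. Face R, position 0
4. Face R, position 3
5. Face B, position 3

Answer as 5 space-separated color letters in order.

After move 1 (F'): F=GGGG U=WWRR R=YRYR D=OOYY L=OWOW
After move 2 (R'): R=RRYY U=WBRB F=GWGR D=OGYG B=YBOB
After move 3 (F): F=GGRW U=WBWW R=RRBY D=YRYG L=OOOG
After move 4 (R): R=BRYR U=WGWW F=GRRG D=YOYY B=WBBB
After move 5 (U'): U=GWWW F=OORG R=GRYR B=BRBB L=WBOG
Query 1: D[2] = Y
Query 2: R[1] = R
Query 3: R[0] = G
Query 4: R[3] = R
Query 5: B[3] = B

Answer: Y R G R B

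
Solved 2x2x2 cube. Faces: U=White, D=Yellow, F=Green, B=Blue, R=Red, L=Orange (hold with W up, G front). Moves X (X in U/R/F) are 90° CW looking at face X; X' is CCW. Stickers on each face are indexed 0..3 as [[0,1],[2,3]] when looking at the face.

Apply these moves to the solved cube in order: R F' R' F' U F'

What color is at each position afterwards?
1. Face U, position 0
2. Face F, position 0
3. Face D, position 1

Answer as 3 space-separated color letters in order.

After move 1 (R): R=RRRR U=WGWG F=GYGY D=YBYB B=WBWB
After move 2 (F'): F=YYGG U=WGRR R=BRYR D=OOYB L=OGOW
After move 3 (R'): R=RRBY U=WWRW F=YGGR D=OYYG B=BBOB
After move 4 (F'): F=GRYG U=WWRB R=YROY D=GWYG L=OWOR
After move 5 (U): U=RWBW F=YRYG R=BBOY B=OWOB L=GROR
After move 6 (F'): F=RGYY U=RWBO R=WBGY D=RRYG L=GWOB
Query 1: U[0] = R
Query 2: F[0] = R
Query 3: D[1] = R

Answer: R R R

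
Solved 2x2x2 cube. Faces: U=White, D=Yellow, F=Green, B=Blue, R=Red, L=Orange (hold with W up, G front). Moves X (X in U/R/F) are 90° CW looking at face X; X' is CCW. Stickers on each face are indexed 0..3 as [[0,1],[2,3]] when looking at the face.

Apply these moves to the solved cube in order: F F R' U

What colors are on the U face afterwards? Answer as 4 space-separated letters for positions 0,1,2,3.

Answer: Y W B B

Derivation:
After move 1 (F): F=GGGG U=WWOO R=WRWR D=RRYY L=OYOY
After move 2 (F): F=GGGG U=WWYY R=OROR D=WWYY L=OROR
After move 3 (R'): R=RROO U=WBYB F=GWGY D=WGYG B=YBWB
After move 4 (U): U=YWBB F=RRGY R=YBOO B=ORWB L=GWOR
Query: U face = YWBB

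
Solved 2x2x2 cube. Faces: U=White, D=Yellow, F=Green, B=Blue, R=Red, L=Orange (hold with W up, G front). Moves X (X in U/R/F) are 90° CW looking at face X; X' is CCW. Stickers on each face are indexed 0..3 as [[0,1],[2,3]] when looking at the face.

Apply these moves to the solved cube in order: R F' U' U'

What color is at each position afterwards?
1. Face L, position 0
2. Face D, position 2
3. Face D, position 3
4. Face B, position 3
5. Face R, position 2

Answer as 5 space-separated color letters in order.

After move 1 (R): R=RRRR U=WGWG F=GYGY D=YBYB B=WBWB
After move 2 (F'): F=YYGG U=WGRR R=BRYR D=OOYB L=OGOW
After move 3 (U'): U=GRWR F=OGGG R=YYYR B=BRWB L=WBOW
After move 4 (U'): U=RRGW F=WBGG R=OGYR B=YYWB L=BROW
Query 1: L[0] = B
Query 2: D[2] = Y
Query 3: D[3] = B
Query 4: B[3] = B
Query 5: R[2] = Y

Answer: B Y B B Y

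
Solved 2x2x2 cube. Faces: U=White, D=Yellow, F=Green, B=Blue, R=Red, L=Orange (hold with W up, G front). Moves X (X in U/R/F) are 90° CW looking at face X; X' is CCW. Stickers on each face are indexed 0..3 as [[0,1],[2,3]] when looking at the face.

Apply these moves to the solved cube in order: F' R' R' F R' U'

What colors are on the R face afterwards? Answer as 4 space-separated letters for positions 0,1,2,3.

Answer: G O R Y

Derivation:
After move 1 (F'): F=GGGG U=WWRR R=YRYR D=OOYY L=OWOW
After move 2 (R'): R=RRYY U=WBRB F=GWGR D=OGYG B=YBOB
After move 3 (R'): R=RYRY U=WORY F=GBGB D=OWYR B=GBGB
After move 4 (F): F=GGBB U=WOWW R=RYYY D=RRYR L=OOOW
After move 5 (R'): R=YYRY U=WGWG F=GOBW D=RGYB B=RBRB
After move 6 (U'): U=GGWW F=OOBW R=GORY B=YYRB L=RBOW
Query: R face = GORY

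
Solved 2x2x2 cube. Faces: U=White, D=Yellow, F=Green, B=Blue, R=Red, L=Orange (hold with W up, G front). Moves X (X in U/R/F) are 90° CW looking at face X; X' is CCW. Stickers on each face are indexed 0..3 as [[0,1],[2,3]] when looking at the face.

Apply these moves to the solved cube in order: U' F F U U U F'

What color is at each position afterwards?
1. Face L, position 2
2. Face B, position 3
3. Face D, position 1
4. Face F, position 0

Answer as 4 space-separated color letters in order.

Answer: O B G R

Derivation:
After move 1 (U'): U=WWWW F=OOGG R=GGRR B=RRBB L=BBOO
After move 2 (F): F=GOGO U=WWOB R=WGWR D=RGYY L=BYOY
After move 3 (F): F=GGOO U=WWYY R=OGBR D=WWYY L=BROG
After move 4 (U): U=YWYW F=OGOO R=RRBR B=BRBB L=GGOG
After move 5 (U): U=YYWW F=RROO R=BRBR B=GGBB L=OGOG
After move 6 (U): U=WYWY F=BROO R=GGBR B=OGBB L=RROG
After move 7 (F'): F=ROBO U=WYGB R=WGWR D=RGYY L=RYOW
Query 1: L[2] = O
Query 2: B[3] = B
Query 3: D[1] = G
Query 4: F[0] = R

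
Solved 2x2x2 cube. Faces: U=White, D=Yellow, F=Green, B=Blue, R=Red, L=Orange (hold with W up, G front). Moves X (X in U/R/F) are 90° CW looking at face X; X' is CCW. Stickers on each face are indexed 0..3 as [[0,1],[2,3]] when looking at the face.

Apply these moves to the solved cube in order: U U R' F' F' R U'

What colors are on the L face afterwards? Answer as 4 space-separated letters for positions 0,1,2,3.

Answer: Y G O O

Derivation:
After move 1 (U): U=WWWW F=RRGG R=BBRR B=OOBB L=GGOO
After move 2 (U): U=WWWW F=BBGG R=OORR B=GGBB L=RROO
After move 3 (R'): R=OROR U=WBWG F=BWGW D=YBYG B=YGYB
After move 4 (F'): F=WWBG U=WBOO R=BRYR D=ROYG L=RGOW
After move 5 (F'): F=WGWB U=WBBY R=ORRR D=GWYG L=ROOO
After move 6 (R): R=RORR U=WGBB F=WWWG D=GYYY B=YGBB
After move 7 (U'): U=GBWB F=ROWG R=WWRR B=ROBB L=YGOO
Query: L face = YGOO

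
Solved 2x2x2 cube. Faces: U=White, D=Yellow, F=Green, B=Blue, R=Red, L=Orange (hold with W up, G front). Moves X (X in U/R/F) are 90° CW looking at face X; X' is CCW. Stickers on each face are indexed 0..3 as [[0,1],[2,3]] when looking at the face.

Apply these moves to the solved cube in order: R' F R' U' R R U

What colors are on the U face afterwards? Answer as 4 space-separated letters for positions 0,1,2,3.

Answer: W Y W G

Derivation:
After move 1 (R'): R=RRRR U=WBWB F=GWGW D=YGYG B=YBYB
After move 2 (F): F=GGWW U=WBOO R=WRBR D=RRYG L=OYOG
After move 3 (R'): R=RRWB U=WYOY F=GBWO D=RGYW B=GBRB
After move 4 (U'): U=YYWO F=OYWO R=GBWB B=RRRB L=GBOG
After move 5 (R): R=WGBB U=YYWO F=OGWW D=RRYR B=ORYB
After move 6 (R): R=BWBG U=YGWW F=ORWR D=RYYO B=ORYB
After move 7 (U): U=WYWG F=BWWR R=ORBG B=GBYB L=OROG
Query: U face = WYWG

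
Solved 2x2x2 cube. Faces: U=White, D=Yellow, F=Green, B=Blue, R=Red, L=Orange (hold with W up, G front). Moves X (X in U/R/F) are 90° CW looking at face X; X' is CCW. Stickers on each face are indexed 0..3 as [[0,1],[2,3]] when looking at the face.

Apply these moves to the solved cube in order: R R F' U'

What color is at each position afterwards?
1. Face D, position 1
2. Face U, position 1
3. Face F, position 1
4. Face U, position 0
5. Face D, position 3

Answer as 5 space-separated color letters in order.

After move 1 (R): R=RRRR U=WGWG F=GYGY D=YBYB B=WBWB
After move 2 (R): R=RRRR U=WYWY F=GBGB D=YWYW B=GBGB
After move 3 (F'): F=BBGG U=WYRR R=WRYR D=OOYW L=OYOW
After move 4 (U'): U=YRWR F=OYGG R=BBYR B=WRGB L=GBOW
Query 1: D[1] = O
Query 2: U[1] = R
Query 3: F[1] = Y
Query 4: U[0] = Y
Query 5: D[3] = W

Answer: O R Y Y W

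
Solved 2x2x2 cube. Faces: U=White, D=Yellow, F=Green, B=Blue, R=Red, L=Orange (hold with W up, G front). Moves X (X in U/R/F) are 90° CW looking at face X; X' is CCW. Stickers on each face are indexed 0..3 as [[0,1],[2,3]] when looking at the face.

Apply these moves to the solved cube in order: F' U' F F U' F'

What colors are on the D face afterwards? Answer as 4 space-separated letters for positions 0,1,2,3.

Answer: R G Y Y

Derivation:
After move 1 (F'): F=GGGG U=WWRR R=YRYR D=OOYY L=OWOW
After move 2 (U'): U=WRWR F=OWGG R=GGYR B=YRBB L=BBOW
After move 3 (F): F=GOGW U=WRWB R=WGRR D=YGYY L=BOOO
After move 4 (F): F=GGWO U=WROO R=WGBR D=RWYY L=BYOG
After move 5 (U'): U=ROWO F=BYWO R=GGBR B=WGBB L=YROG
After move 6 (F'): F=YOBW U=ROGB R=WGRR D=RGYY L=YOOW
Query: D face = RGYY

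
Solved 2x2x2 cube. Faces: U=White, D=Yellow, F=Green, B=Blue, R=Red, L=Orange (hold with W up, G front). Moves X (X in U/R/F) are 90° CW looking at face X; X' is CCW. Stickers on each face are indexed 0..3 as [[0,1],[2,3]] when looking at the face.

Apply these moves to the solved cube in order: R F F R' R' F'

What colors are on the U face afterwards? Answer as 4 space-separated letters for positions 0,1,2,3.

Answer: W W R R

Derivation:
After move 1 (R): R=RRRR U=WGWG F=GYGY D=YBYB B=WBWB
After move 2 (F): F=GGYY U=WGOO R=WRGR D=RRYB L=OYOB
After move 3 (F): F=YGYG U=WGBY R=OROR D=GWYB L=OROR
After move 4 (R'): R=RROO U=WWBW F=YGYY D=GGYG B=BBWB
After move 5 (R'): R=RORO U=WWBB F=YWYW D=GGYY B=GBGB
After move 6 (F'): F=WWYY U=WWRR R=GOGO D=RRYY L=OBOB
Query: U face = WWRR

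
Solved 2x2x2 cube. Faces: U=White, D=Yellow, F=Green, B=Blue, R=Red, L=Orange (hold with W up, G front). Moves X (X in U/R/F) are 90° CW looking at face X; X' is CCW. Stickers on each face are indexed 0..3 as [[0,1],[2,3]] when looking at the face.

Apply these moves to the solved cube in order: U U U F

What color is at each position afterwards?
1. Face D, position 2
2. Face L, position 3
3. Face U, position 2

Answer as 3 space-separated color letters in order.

After move 1 (U): U=WWWW F=RRGG R=BBRR B=OOBB L=GGOO
After move 2 (U): U=WWWW F=BBGG R=OORR B=GGBB L=RROO
After move 3 (U): U=WWWW F=OOGG R=GGRR B=RRBB L=BBOO
After move 4 (F): F=GOGO U=WWOB R=WGWR D=RGYY L=BYOY
Query 1: D[2] = Y
Query 2: L[3] = Y
Query 3: U[2] = O

Answer: Y Y O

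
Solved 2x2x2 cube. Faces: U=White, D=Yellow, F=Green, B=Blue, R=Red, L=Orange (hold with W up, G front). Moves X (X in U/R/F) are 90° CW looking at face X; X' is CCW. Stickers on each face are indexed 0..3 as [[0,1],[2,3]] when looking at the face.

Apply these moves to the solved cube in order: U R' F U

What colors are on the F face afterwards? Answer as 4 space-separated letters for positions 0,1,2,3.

After move 1 (U): U=WWWW F=RRGG R=BBRR B=OOBB L=GGOO
After move 2 (R'): R=BRBR U=WBWO F=RWGW D=YRYG B=YOYB
After move 3 (F): F=GRWW U=WBOG R=WROR D=BBYG L=GYOR
After move 4 (U): U=OWGB F=WRWW R=YOOR B=GYYB L=GROR
Query: F face = WRWW

Answer: W R W W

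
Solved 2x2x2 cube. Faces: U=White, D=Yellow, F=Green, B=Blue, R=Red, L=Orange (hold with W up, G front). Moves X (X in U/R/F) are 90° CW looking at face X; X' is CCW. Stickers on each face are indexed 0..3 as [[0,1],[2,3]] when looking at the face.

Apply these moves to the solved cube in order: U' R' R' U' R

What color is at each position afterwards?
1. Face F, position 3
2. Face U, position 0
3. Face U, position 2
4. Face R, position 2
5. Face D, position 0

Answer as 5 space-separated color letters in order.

Answer: W Y W G Y

Derivation:
After move 1 (U'): U=WWWW F=OOGG R=GGRR B=RRBB L=BBOO
After move 2 (R'): R=GRGR U=WBWR F=OWGW D=YOYG B=YRYB
After move 3 (R'): R=RRGG U=WYWY F=OBGR D=YWYW B=GROB
After move 4 (U'): U=YYWW F=BBGR R=OBGG B=RROB L=GROO
After move 5 (R): R=GOGB U=YBWR F=BWGW D=YOYR B=WRYB
Query 1: F[3] = W
Query 2: U[0] = Y
Query 3: U[2] = W
Query 4: R[2] = G
Query 5: D[0] = Y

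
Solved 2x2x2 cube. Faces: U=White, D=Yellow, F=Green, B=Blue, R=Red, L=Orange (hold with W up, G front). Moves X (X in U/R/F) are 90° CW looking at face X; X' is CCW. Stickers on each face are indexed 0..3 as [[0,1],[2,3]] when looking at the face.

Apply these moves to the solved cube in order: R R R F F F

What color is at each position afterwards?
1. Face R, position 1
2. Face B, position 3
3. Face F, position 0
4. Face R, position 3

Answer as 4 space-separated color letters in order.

After move 1 (R): R=RRRR U=WGWG F=GYGY D=YBYB B=WBWB
After move 2 (R): R=RRRR U=WYWY F=GBGB D=YWYW B=GBGB
After move 3 (R): R=RRRR U=WBWB F=GWGW D=YGYG B=YBYB
After move 4 (F): F=GGWW U=WBOO R=WRBR D=RRYG L=OYOG
After move 5 (F): F=WGWG U=WBGY R=OROR D=BWYG L=OROR
After move 6 (F): F=WWGG U=WBRR R=GRYR D=OOYG L=OBOW
Query 1: R[1] = R
Query 2: B[3] = B
Query 3: F[0] = W
Query 4: R[3] = R

Answer: R B W R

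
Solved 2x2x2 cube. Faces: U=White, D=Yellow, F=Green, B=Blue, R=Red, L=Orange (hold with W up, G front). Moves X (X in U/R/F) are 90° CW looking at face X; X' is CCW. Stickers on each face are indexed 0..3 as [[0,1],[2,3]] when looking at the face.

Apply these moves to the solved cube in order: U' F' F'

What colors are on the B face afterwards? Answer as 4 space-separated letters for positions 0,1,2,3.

Answer: R R B B

Derivation:
After move 1 (U'): U=WWWW F=OOGG R=GGRR B=RRBB L=BBOO
After move 2 (F'): F=OGOG U=WWGR R=YGYR D=BOYY L=BWOW
After move 3 (F'): F=GGOO U=WWYY R=OGBR D=WWYY L=BROG
Query: B face = RRBB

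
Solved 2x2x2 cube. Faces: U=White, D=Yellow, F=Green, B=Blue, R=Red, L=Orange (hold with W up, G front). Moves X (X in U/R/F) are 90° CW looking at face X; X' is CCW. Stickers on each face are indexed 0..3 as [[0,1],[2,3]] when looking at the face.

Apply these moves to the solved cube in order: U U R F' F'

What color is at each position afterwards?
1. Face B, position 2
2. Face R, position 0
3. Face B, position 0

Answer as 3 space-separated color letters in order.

After move 1 (U): U=WWWW F=RRGG R=BBRR B=OOBB L=GGOO
After move 2 (U): U=WWWW F=BBGG R=OORR B=GGBB L=RROO
After move 3 (R): R=RORO U=WBWG F=BYGY D=YBYG B=WGWB
After move 4 (F'): F=YYBG U=WBRR R=BOYO D=ROYG L=RGOW
After move 5 (F'): F=YGYB U=WBBY R=OORO D=GWYG L=RROR
Query 1: B[2] = W
Query 2: R[0] = O
Query 3: B[0] = W

Answer: W O W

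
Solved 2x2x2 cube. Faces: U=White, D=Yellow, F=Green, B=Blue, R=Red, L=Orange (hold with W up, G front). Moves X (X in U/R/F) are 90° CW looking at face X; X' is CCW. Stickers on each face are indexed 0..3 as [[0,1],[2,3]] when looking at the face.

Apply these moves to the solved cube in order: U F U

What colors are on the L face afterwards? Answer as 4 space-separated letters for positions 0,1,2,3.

After move 1 (U): U=WWWW F=RRGG R=BBRR B=OOBB L=GGOO
After move 2 (F): F=GRGR U=WWOG R=WBWR D=RBYY L=GYOY
After move 3 (U): U=OWGW F=WBGR R=OOWR B=GYBB L=GROY
Query: L face = GROY

Answer: G R O Y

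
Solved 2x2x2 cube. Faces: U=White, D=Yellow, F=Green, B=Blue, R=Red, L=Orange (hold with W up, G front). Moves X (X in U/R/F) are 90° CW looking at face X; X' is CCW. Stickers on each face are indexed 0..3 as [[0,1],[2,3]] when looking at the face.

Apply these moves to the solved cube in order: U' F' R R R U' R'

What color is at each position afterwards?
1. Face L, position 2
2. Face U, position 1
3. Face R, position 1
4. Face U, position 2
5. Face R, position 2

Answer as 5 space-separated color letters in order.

After move 1 (U'): U=WWWW F=OOGG R=GGRR B=RRBB L=BBOO
After move 2 (F'): F=OGOG U=WWGR R=YGYR D=BOYY L=BWOW
After move 3 (R): R=YYRG U=WGGG F=OOOY D=BBYR B=RRWB
After move 4 (R): R=RYGY U=WOGY F=OBOR D=BWYR B=GRGB
After move 5 (R): R=GRYY U=WBGR F=OWOR D=BGYG B=YROB
After move 6 (U'): U=BRWG F=BWOR R=OWYY B=GROB L=YROW
After move 7 (R'): R=WYOY U=BOWG F=BROG D=BWYR B=GRGB
Query 1: L[2] = O
Query 2: U[1] = O
Query 3: R[1] = Y
Query 4: U[2] = W
Query 5: R[2] = O

Answer: O O Y W O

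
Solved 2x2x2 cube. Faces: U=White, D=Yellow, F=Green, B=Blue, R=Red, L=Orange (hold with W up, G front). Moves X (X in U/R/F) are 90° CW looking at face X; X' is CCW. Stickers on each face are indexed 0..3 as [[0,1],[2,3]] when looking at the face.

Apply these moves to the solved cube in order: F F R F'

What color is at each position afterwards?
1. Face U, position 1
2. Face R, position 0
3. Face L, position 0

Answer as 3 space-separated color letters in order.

Answer: G B O

Derivation:
After move 1 (F): F=GGGG U=WWOO R=WRWR D=RRYY L=OYOY
After move 2 (F): F=GGGG U=WWYY R=OROR D=WWYY L=OROR
After move 3 (R): R=OORR U=WGYG F=GWGY D=WBYB B=YBWB
After move 4 (F'): F=WYGG U=WGOR R=BOWR D=RRYB L=OGOY
Query 1: U[1] = G
Query 2: R[0] = B
Query 3: L[0] = O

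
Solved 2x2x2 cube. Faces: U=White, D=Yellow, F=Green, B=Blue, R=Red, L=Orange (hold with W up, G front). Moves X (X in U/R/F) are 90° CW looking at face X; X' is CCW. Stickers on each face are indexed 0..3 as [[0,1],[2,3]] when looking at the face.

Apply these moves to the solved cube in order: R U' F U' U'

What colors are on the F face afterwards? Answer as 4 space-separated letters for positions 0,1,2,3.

After move 1 (R): R=RRRR U=WGWG F=GYGY D=YBYB B=WBWB
After move 2 (U'): U=GGWW F=OOGY R=GYRR B=RRWB L=WBOO
After move 3 (F): F=GOYO U=GGOB R=WYWR D=RGYB L=WYOB
After move 4 (U'): U=GBGO F=WYYO R=GOWR B=WYWB L=RROB
After move 5 (U'): U=BOGG F=RRYO R=WYWR B=GOWB L=WYOB
Query: F face = RRYO

Answer: R R Y O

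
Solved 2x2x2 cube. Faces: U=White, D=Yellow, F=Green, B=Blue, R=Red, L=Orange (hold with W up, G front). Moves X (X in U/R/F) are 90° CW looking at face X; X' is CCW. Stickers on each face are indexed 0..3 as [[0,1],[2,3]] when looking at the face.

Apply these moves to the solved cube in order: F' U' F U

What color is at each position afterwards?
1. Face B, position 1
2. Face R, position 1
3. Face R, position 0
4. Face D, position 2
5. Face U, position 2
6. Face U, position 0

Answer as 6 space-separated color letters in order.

After move 1 (F'): F=GGGG U=WWRR R=YRYR D=OOYY L=OWOW
After move 2 (U'): U=WRWR F=OWGG R=GGYR B=YRBB L=BBOW
After move 3 (F): F=GOGW U=WRWB R=WGRR D=YGYY L=BOOO
After move 4 (U): U=WWBR F=WGGW R=YRRR B=BOBB L=GOOO
Query 1: B[1] = O
Query 2: R[1] = R
Query 3: R[0] = Y
Query 4: D[2] = Y
Query 5: U[2] = B
Query 6: U[0] = W

Answer: O R Y Y B W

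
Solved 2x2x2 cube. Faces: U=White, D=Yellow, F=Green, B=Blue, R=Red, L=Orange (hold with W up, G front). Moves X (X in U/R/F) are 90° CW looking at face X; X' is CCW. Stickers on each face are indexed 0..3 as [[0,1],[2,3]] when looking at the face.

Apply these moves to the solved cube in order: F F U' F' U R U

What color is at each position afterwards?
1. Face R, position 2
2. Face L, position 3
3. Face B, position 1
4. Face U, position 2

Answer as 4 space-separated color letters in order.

After move 1 (F): F=GGGG U=WWOO R=WRWR D=RRYY L=OYOY
After move 2 (F): F=GGGG U=WWYY R=OROR D=WWYY L=OROR
After move 3 (U'): U=WYWY F=ORGG R=GGOR B=ORBB L=BBOR
After move 4 (F'): F=RGOG U=WYGO R=WGWR D=BRYY L=BYOW
After move 5 (U): U=GWOY F=WGOG R=ORWR B=BYBB L=RGOW
After move 6 (R): R=WORR U=GGOG F=WROY D=BBYB B=YYWB
After move 7 (U): U=OGGG F=WOOY R=YYRR B=RGWB L=WROW
Query 1: R[2] = R
Query 2: L[3] = W
Query 3: B[1] = G
Query 4: U[2] = G

Answer: R W G G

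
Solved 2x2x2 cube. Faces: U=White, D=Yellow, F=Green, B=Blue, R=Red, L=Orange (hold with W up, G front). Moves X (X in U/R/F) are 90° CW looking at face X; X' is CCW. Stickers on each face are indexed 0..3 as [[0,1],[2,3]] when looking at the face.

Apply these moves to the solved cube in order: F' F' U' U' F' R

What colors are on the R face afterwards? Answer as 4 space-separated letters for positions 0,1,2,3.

Answer: W W R R

Derivation:
After move 1 (F'): F=GGGG U=WWRR R=YRYR D=OOYY L=OWOW
After move 2 (F'): F=GGGG U=WWYY R=OROR D=WWYY L=OROR
After move 3 (U'): U=WYWY F=ORGG R=GGOR B=ORBB L=BBOR
After move 4 (U'): U=YYWW F=BBGG R=OROR B=GGBB L=OROR
After move 5 (F'): F=BGBG U=YYOO R=WRWR D=RRYY L=OWOW
After move 6 (R): R=WWRR U=YGOG F=BRBY D=RBYG B=OGYB
Query: R face = WWRR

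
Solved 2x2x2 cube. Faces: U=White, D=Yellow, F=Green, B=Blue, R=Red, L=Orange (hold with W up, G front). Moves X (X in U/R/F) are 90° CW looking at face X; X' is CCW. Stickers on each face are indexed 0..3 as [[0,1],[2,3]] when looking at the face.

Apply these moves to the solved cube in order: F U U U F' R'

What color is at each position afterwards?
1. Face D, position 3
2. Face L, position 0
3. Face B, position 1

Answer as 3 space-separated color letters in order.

After move 1 (F): F=GGGG U=WWOO R=WRWR D=RRYY L=OYOY
After move 2 (U): U=OWOW F=WRGG R=BBWR B=OYBB L=GGOY
After move 3 (U): U=OOWW F=BBGG R=OYWR B=GGBB L=WROY
After move 4 (U): U=WOWO F=OYGG R=GGWR B=WRBB L=BBOY
After move 5 (F'): F=YGOG U=WOGW R=RGRR D=BYYY L=BOOW
After move 6 (R'): R=GRRR U=WBGW F=YOOW D=BGYG B=YRYB
Query 1: D[3] = G
Query 2: L[0] = B
Query 3: B[1] = R

Answer: G B R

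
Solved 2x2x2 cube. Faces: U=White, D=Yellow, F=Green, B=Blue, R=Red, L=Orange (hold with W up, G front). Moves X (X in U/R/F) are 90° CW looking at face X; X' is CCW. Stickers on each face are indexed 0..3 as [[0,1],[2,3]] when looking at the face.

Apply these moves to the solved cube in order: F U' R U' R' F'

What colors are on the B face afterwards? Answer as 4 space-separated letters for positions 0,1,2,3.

Answer: W G B B

Derivation:
After move 1 (F): F=GGGG U=WWOO R=WRWR D=RRYY L=OYOY
After move 2 (U'): U=WOWO F=OYGG R=GGWR B=WRBB L=BBOY
After move 3 (R): R=WGRG U=WYWG F=ORGY D=RBYW B=OROB
After move 4 (U'): U=YGWW F=BBGY R=ORRG B=WGOB L=OROY
After move 5 (R'): R=RGOR U=YOWW F=BGGW D=RBYY B=WGBB
After move 6 (F'): F=GWBG U=YORO R=BGRR D=RYYY L=OWOW
Query: B face = WGBB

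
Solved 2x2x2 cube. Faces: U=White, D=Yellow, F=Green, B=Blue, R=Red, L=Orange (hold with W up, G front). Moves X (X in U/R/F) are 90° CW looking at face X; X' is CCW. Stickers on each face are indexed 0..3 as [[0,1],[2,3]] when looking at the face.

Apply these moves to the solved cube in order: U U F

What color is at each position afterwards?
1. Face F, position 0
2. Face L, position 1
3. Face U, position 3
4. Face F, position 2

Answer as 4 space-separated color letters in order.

Answer: G Y R G

Derivation:
After move 1 (U): U=WWWW F=RRGG R=BBRR B=OOBB L=GGOO
After move 2 (U): U=WWWW F=BBGG R=OORR B=GGBB L=RROO
After move 3 (F): F=GBGB U=WWOR R=WOWR D=ROYY L=RYOY
Query 1: F[0] = G
Query 2: L[1] = Y
Query 3: U[3] = R
Query 4: F[2] = G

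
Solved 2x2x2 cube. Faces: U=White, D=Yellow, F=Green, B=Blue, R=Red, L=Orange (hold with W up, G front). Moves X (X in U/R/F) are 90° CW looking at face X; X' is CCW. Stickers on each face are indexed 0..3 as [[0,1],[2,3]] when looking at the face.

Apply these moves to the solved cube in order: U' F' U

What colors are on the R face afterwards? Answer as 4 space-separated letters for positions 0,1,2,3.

After move 1 (U'): U=WWWW F=OOGG R=GGRR B=RRBB L=BBOO
After move 2 (F'): F=OGOG U=WWGR R=YGYR D=BOYY L=BWOW
After move 3 (U): U=GWRW F=YGOG R=RRYR B=BWBB L=OGOW
Query: R face = RRYR

Answer: R R Y R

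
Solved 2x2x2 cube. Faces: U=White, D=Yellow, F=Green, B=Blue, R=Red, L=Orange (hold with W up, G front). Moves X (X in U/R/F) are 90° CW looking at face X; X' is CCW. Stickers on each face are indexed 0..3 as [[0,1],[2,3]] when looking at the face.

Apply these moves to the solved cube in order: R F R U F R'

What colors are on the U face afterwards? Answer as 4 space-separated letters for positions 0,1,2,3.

After move 1 (R): R=RRRR U=WGWG F=GYGY D=YBYB B=WBWB
After move 2 (F): F=GGYY U=WGOO R=WRGR D=RRYB L=OYOB
After move 3 (R): R=GWRR U=WGOY F=GRYB D=RWYW B=OBGB
After move 4 (U): U=OWYG F=GWYB R=OBRR B=OYGB L=GROB
After move 5 (F): F=YGBW U=OWBR R=YBGR D=ROYW L=GROW
After move 6 (R'): R=BRYG U=OGBO F=YWBR D=RGYW B=WYOB
Query: U face = OGBO

Answer: O G B O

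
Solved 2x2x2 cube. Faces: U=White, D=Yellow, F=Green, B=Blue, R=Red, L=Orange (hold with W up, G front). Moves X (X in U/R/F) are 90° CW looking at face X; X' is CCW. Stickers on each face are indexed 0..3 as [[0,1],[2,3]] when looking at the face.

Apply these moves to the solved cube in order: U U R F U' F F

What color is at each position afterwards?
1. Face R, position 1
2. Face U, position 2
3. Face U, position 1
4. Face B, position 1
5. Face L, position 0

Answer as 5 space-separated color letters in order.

Answer: B R R O W

Derivation:
After move 1 (U): U=WWWW F=RRGG R=BBRR B=OOBB L=GGOO
After move 2 (U): U=WWWW F=BBGG R=OORR B=GGBB L=RROO
After move 3 (R): R=RORO U=WBWG F=BYGY D=YBYG B=WGWB
After move 4 (F): F=GBYY U=WBOR R=WOGO D=RRYG L=RYOB
After move 5 (U'): U=BRWO F=RYYY R=GBGO B=WOWB L=WGOB
After move 6 (F): F=YRYY U=BRBG R=WBOO D=GGYG L=WROR
After move 7 (F): F=YYYR U=BRRR R=BBGO D=OWYG L=WGOG
Query 1: R[1] = B
Query 2: U[2] = R
Query 3: U[1] = R
Query 4: B[1] = O
Query 5: L[0] = W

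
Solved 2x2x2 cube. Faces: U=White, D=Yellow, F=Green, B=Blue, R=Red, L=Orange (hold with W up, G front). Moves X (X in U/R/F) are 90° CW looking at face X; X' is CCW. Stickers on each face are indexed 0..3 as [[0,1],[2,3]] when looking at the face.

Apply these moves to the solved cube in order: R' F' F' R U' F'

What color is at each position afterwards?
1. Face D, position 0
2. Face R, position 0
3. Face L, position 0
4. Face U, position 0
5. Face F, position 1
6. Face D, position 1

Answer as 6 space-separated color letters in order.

Answer: B Y Y G G R

Derivation:
After move 1 (R'): R=RRRR U=WBWB F=GWGW D=YGYG B=YBYB
After move 2 (F'): F=WWGG U=WBRR R=GRYR D=OOYG L=OBOW
After move 3 (F'): F=WGWG U=WBGY R=OROR D=BWYG L=OROR
After move 4 (R): R=OORR U=WGGG F=WWWG D=BYYY B=YBBB
After move 5 (U'): U=GGWG F=ORWG R=WWRR B=OOBB L=YBOR
After move 6 (F'): F=RGOW U=GGWR R=YWBR D=BRYY L=YGOW
Query 1: D[0] = B
Query 2: R[0] = Y
Query 3: L[0] = Y
Query 4: U[0] = G
Query 5: F[1] = G
Query 6: D[1] = R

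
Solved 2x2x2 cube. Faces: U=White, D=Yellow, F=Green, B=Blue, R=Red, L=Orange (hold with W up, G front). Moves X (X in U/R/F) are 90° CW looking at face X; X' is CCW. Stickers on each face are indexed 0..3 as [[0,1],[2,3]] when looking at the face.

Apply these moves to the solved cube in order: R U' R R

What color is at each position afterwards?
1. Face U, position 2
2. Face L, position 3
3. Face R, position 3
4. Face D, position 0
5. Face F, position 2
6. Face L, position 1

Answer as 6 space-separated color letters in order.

After move 1 (R): R=RRRR U=WGWG F=GYGY D=YBYB B=WBWB
After move 2 (U'): U=GGWW F=OOGY R=GYRR B=RRWB L=WBOO
After move 3 (R): R=RGRY U=GOWY F=OBGB D=YWYR B=WRGB
After move 4 (R): R=RRYG U=GBWB F=OWGR D=YGYW B=YROB
Query 1: U[2] = W
Query 2: L[3] = O
Query 3: R[3] = G
Query 4: D[0] = Y
Query 5: F[2] = G
Query 6: L[1] = B

Answer: W O G Y G B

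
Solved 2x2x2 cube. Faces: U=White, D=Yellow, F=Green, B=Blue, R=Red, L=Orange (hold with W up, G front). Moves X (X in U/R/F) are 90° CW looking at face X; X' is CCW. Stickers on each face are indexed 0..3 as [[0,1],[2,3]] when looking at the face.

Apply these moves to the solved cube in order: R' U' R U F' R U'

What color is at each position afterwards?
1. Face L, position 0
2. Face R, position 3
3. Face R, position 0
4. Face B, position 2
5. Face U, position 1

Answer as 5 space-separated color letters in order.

Answer: R R G B G

Derivation:
After move 1 (R'): R=RRRR U=WBWB F=GWGW D=YGYG B=YBYB
After move 2 (U'): U=BBWW F=OOGW R=GWRR B=RRYB L=YBOO
After move 3 (R): R=RGRW U=BOWW F=OGGG D=YYYR B=WRBB
After move 4 (U): U=WBWO F=RGGG R=WRRW B=YBBB L=OGOO
After move 5 (F'): F=GGRG U=WBWR R=YRYW D=GOYR L=OOOW
After move 6 (R): R=YYWR U=WGWG F=GORR D=GBYY B=RBBB
After move 7 (U'): U=GGWW F=OORR R=GOWR B=YYBB L=RBOW
Query 1: L[0] = R
Query 2: R[3] = R
Query 3: R[0] = G
Query 4: B[2] = B
Query 5: U[1] = G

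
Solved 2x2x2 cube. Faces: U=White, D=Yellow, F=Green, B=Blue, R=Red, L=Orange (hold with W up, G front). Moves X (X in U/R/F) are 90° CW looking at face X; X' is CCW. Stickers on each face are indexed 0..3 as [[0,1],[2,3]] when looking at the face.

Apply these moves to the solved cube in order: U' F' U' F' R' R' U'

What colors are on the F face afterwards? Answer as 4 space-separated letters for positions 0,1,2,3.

Answer: R G B Y

Derivation:
After move 1 (U'): U=WWWW F=OOGG R=GGRR B=RRBB L=BBOO
After move 2 (F'): F=OGOG U=WWGR R=YGYR D=BOYY L=BWOW
After move 3 (U'): U=WRWG F=BWOG R=OGYR B=YGBB L=RROW
After move 4 (F'): F=WGBO U=WROY R=OGBR D=RWYY L=RGOW
After move 5 (R'): R=GROB U=WBOY F=WRBY D=RGYO B=YGWB
After move 6 (R'): R=RBGO U=WWOY F=WBBY D=RRYY B=OGGB
After move 7 (U'): U=WYWO F=RGBY R=WBGO B=RBGB L=OGOW
Query: F face = RGBY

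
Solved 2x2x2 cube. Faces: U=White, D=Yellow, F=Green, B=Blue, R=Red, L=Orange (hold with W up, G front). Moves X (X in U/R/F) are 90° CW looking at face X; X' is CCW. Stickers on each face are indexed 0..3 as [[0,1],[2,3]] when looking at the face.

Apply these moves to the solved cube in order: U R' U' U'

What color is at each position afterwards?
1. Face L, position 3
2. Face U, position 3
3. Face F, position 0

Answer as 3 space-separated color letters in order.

After move 1 (U): U=WWWW F=RRGG R=BBRR B=OOBB L=GGOO
After move 2 (R'): R=BRBR U=WBWO F=RWGW D=YRYG B=YOYB
After move 3 (U'): U=BOWW F=GGGW R=RWBR B=BRYB L=YOOO
After move 4 (U'): U=OWBW F=YOGW R=GGBR B=RWYB L=BROO
Query 1: L[3] = O
Query 2: U[3] = W
Query 3: F[0] = Y

Answer: O W Y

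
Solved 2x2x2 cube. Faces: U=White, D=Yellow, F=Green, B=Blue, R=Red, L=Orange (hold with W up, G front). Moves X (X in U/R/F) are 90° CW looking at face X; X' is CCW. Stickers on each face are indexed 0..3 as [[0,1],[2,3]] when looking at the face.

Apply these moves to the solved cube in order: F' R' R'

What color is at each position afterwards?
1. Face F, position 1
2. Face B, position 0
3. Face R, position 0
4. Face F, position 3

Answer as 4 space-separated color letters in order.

After move 1 (F'): F=GGGG U=WWRR R=YRYR D=OOYY L=OWOW
After move 2 (R'): R=RRYY U=WBRB F=GWGR D=OGYG B=YBOB
After move 3 (R'): R=RYRY U=WORY F=GBGB D=OWYR B=GBGB
Query 1: F[1] = B
Query 2: B[0] = G
Query 3: R[0] = R
Query 4: F[3] = B

Answer: B G R B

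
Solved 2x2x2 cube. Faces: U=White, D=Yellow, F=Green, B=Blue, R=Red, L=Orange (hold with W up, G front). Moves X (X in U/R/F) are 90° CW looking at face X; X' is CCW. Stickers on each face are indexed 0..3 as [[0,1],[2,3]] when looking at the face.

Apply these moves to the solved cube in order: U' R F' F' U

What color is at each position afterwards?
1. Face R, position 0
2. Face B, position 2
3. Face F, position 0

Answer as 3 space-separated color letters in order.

Answer: W W O

Derivation:
After move 1 (U'): U=WWWW F=OOGG R=GGRR B=RRBB L=BBOO
After move 2 (R): R=RGRG U=WOWG F=OYGY D=YBYR B=WRWB
After move 3 (F'): F=YYOG U=WORR R=BGYG D=BOYR L=BGOW
After move 4 (F'): F=YGYO U=WOBY R=OGBG D=GWYR L=BROR
After move 5 (U): U=BWYO F=OGYO R=WRBG B=BRWB L=YGOR
Query 1: R[0] = W
Query 2: B[2] = W
Query 3: F[0] = O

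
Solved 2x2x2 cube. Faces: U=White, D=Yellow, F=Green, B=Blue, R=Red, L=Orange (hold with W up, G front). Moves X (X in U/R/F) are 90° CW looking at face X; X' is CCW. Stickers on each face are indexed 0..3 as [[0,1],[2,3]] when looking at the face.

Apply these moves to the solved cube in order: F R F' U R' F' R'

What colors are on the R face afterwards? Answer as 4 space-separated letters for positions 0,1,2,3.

Answer: R R W Y

Derivation:
After move 1 (F): F=GGGG U=WWOO R=WRWR D=RRYY L=OYOY
After move 2 (R): R=WWRR U=WGOG F=GRGY D=RBYB B=OBWB
After move 3 (F'): F=RYGG U=WGWR R=BWRR D=YYYB L=OGOO
After move 4 (U): U=WWRG F=BWGG R=OBRR B=OGWB L=RYOO
After move 5 (R'): R=BROR U=WWRO F=BWGG D=YWYG B=BGYB
After move 6 (F'): F=WGBG U=WWBO R=WRYR D=YOYG L=ROOR
After move 7 (R'): R=RRWY U=WYBB F=WWBO D=YGYG B=GGOB
Query: R face = RRWY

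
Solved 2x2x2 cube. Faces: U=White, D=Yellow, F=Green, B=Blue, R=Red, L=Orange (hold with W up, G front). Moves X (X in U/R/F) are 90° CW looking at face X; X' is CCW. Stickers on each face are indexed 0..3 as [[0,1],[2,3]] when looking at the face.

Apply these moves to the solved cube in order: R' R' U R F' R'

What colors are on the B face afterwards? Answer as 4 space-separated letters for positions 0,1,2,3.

After move 1 (R'): R=RRRR U=WBWB F=GWGW D=YGYG B=YBYB
After move 2 (R'): R=RRRR U=WYWY F=GBGB D=YWYW B=GBGB
After move 3 (U): U=WWYY F=RRGB R=GBRR B=OOGB L=GBOO
After move 4 (R): R=RGRB U=WRYB F=RWGW D=YGYO B=YOWB
After move 5 (F'): F=WWRG U=WRRR R=GGYB D=BOYO L=GBOY
After move 6 (R'): R=GBGY U=WWRY F=WRRR D=BWYG B=OOOB
Query: B face = OOOB

Answer: O O O B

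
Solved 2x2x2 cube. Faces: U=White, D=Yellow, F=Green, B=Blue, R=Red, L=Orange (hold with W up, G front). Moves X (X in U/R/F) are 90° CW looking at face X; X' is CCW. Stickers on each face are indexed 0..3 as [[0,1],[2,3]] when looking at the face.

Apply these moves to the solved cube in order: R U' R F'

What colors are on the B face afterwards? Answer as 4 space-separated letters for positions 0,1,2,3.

Answer: W R G B

Derivation:
After move 1 (R): R=RRRR U=WGWG F=GYGY D=YBYB B=WBWB
After move 2 (U'): U=GGWW F=OOGY R=GYRR B=RRWB L=WBOO
After move 3 (R): R=RGRY U=GOWY F=OBGB D=YWYR B=WRGB
After move 4 (F'): F=BBOG U=GORR R=WGYY D=BOYR L=WYOW
Query: B face = WRGB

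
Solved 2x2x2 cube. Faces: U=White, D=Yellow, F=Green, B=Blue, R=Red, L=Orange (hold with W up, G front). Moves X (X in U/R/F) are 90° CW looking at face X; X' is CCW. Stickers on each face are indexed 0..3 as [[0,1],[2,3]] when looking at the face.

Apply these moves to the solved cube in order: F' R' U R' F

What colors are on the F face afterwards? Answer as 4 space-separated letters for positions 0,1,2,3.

After move 1 (F'): F=GGGG U=WWRR R=YRYR D=OOYY L=OWOW
After move 2 (R'): R=RRYY U=WBRB F=GWGR D=OGYG B=YBOB
After move 3 (U): U=RWBB F=RRGR R=YBYY B=OWOB L=GWOW
After move 4 (R'): R=BYYY U=ROBO F=RWGB D=ORYR B=GWGB
After move 5 (F): F=GRBW U=ROWW R=BYOY D=YBYR L=GOOR
Query: F face = GRBW

Answer: G R B W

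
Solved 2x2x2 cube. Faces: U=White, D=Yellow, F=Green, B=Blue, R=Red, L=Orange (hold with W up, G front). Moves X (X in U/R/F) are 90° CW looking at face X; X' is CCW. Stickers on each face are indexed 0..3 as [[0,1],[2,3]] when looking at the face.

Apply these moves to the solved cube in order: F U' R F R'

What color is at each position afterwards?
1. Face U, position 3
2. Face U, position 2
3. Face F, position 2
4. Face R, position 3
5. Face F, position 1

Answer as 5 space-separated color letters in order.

Answer: O Y Y G Y

Derivation:
After move 1 (F): F=GGGG U=WWOO R=WRWR D=RRYY L=OYOY
After move 2 (U'): U=WOWO F=OYGG R=GGWR B=WRBB L=BBOY
After move 3 (R): R=WGRG U=WYWG F=ORGY D=RBYW B=OROB
After move 4 (F): F=GOYR U=WYYB R=WGGG D=RWYW L=BROB
After move 5 (R'): R=GGWG U=WOYO F=GYYB D=ROYR B=WRWB
Query 1: U[3] = O
Query 2: U[2] = Y
Query 3: F[2] = Y
Query 4: R[3] = G
Query 5: F[1] = Y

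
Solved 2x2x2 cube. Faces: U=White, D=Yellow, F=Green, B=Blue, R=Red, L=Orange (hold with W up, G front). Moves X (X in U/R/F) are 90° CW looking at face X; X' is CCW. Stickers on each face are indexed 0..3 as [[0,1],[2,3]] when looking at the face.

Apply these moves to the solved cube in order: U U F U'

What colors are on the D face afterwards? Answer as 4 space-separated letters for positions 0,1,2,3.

After move 1 (U): U=WWWW F=RRGG R=BBRR B=OOBB L=GGOO
After move 2 (U): U=WWWW F=BBGG R=OORR B=GGBB L=RROO
After move 3 (F): F=GBGB U=WWOR R=WOWR D=ROYY L=RYOY
After move 4 (U'): U=WRWO F=RYGB R=GBWR B=WOBB L=GGOY
Query: D face = ROYY

Answer: R O Y Y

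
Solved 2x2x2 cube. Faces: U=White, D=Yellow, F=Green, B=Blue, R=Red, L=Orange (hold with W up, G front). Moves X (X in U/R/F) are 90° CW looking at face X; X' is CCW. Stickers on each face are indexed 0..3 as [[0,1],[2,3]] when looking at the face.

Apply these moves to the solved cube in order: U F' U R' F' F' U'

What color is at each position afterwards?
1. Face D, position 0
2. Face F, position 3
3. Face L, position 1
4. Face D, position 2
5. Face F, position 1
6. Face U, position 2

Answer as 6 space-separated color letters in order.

After move 1 (U): U=WWWW F=RRGG R=BBRR B=OOBB L=GGOO
After move 2 (F'): F=RGRG U=WWBR R=YBYR D=GOYY L=GWOW
After move 3 (U): U=BWRW F=YBRG R=OOYR B=GWBB L=RGOW
After move 4 (R'): R=OROY U=BBRG F=YWRW D=GBYG B=YWOB
After move 5 (F'): F=WWYR U=BBOO R=BRGY D=GWYG L=RGOR
After move 6 (F'): F=WRWY U=BBBG R=WRGY D=GRYG L=ROOO
After move 7 (U'): U=BGBB F=ROWY R=WRGY B=WROB L=YWOO
Query 1: D[0] = G
Query 2: F[3] = Y
Query 3: L[1] = W
Query 4: D[2] = Y
Query 5: F[1] = O
Query 6: U[2] = B

Answer: G Y W Y O B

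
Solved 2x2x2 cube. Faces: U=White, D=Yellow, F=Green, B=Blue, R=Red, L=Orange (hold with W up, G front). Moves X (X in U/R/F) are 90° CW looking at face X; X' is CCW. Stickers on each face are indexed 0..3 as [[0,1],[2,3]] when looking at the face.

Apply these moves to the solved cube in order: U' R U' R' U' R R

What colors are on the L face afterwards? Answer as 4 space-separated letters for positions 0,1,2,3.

After move 1 (U'): U=WWWW F=OOGG R=GGRR B=RRBB L=BBOO
After move 2 (R): R=RGRG U=WOWG F=OYGY D=YBYR B=WRWB
After move 3 (U'): U=OGWW F=BBGY R=OYRG B=RGWB L=WROO
After move 4 (R'): R=YGOR U=OWWR F=BGGW D=YBYY B=RGBB
After move 5 (U'): U=WROW F=WRGW R=BGOR B=YGBB L=RGOO
After move 6 (R): R=OBRG U=WROW F=WBGY D=YBYY B=WGRB
After move 7 (R): R=ROGB U=WBOY F=WBGY D=YRYW B=WGRB
Query: L face = RGOO

Answer: R G O O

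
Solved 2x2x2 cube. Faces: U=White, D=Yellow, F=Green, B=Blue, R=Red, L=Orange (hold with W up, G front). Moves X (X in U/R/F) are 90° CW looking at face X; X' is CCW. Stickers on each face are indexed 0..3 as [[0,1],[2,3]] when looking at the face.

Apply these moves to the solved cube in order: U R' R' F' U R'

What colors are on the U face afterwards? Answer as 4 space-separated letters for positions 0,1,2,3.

Answer: R R B G

Derivation:
After move 1 (U): U=WWWW F=RRGG R=BBRR B=OOBB L=GGOO
After move 2 (R'): R=BRBR U=WBWO F=RWGW D=YRYG B=YOYB
After move 3 (R'): R=RRBB U=WYWY F=RBGO D=YWYW B=GORB
After move 4 (F'): F=BORG U=WYRB R=WRYB D=GOYW L=GYOW
After move 5 (U): U=RWBY F=WRRG R=GOYB B=GYRB L=BOOW
After move 6 (R'): R=OBGY U=RRBG F=WWRY D=GRYG B=WYOB
Query: U face = RRBG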